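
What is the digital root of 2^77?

5

The digital root of n equals n mod 9 (or 9 when 9 | n), so we need 2^77 mod 9.
2^77 ≡ 5 (mod 9), so the digital root is 5.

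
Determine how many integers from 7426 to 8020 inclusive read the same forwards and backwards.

7

The integers in [7426, 8020] that read the same forwards and backwards: 7447, 7557, 7667, 7777, 7887, 7997, 8008.
7 qualify.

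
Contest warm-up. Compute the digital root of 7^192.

The digital root of n equals n mod 9 (or 9 when 9 | n), so we need 7^192 mod 9.
7^192 ≡ 1 (mod 9), so the digital root is 1.

1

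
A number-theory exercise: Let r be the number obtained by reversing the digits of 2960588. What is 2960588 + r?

Reverse of 2960588 is 8850692.
2960588 + 8850692 = 11811280

11811280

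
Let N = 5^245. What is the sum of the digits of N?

713

5^245 = 1768687320083342259279124861501521832164556874636550427652854470690527601287665061472564736711124628799600085800171451104664596264311182682860135173541493713855743408203125
Sum of its 172 digits: 713.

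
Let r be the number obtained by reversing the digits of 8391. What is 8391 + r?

Reverse of 8391 is 1938.
8391 + 1938 = 10329

10329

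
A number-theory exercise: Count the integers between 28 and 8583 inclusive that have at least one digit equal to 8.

The integers in [28, 8583] that have at least one digit equal to 8: 28, 38, 48, 58, 68, 78, …, 8582, 8583.
2750 qualify.

2750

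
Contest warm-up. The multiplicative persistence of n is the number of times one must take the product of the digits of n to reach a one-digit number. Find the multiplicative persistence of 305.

305 → 0 (1 step)

1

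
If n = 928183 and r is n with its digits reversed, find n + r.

1310012

Reverse of 928183 is 381829.
928183 + 381829 = 1310012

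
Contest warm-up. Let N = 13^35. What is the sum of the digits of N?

169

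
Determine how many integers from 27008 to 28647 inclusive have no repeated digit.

569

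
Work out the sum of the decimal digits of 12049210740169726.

61

1+2+0+4+9+2+1+0+7+4+0+1+6+9+7+2+6 = 61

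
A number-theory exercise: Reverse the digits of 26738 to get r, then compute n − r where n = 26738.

Reverse of 26738 is 83762.
26738 − 83762 = -57024

-57024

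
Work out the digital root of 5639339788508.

5+6+3+9+3+3+9+7+8+8+5+0+8 = 74
7+4 = 11
1+1 = 2

2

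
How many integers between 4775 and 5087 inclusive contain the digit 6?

59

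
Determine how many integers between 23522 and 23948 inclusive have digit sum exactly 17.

The integers in [23522, 23948] that have digit sum exactly 17: 23525, 23534, 23543, 23552, 23561, 23570, …, 23921, 23930.
28 qualify.

28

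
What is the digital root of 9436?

4

9+4+3+6 = 22
2+2 = 4
(Equivalently, 9436 mod 9 = 4.)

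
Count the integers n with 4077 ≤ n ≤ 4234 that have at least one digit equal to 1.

The integers in [4077, 4234] that have at least one digit equal to 1: 4081, 4091, 4100, 4101, 4102, 4103, …, 4221, 4231.
115 qualify.

115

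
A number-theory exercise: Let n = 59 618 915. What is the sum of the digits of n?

44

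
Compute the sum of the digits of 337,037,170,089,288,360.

75

3+3+7+0+3+7+1+7+0+0+8+9+2+8+8+3+6+0 = 75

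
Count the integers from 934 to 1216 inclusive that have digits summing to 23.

5

The integers in [934, 1216] that have digits summing to 23: 959, 968, 977, 986, 995.
5 qualify.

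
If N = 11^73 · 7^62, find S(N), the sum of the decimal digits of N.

539

11^73 · 7^62 = 261664314122888625361509000554865476749480794608205385340985506219127085180814237776672800986458007069651521010275091740139701019
Sum of its 129 digits: 539.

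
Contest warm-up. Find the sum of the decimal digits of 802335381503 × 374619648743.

802335381503 × 374619648743 = 300570598792734759400729
Sum of its 24 digits: 112.

112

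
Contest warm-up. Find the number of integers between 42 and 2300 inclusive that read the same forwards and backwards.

109

The integers in [42, 2300] that read the same forwards and backwards: 44, 55, 66, 77, 88, 99, …, 2112, 2222.
109 qualify.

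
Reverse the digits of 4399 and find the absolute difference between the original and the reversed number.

5535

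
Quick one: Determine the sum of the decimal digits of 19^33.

19^33 = 1580770532156861979997149793605296459437459
Sum of its 43 digits: 226.

226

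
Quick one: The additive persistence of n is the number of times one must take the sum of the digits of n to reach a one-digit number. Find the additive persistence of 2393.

2393 → 17 → 8 (2 steps)

2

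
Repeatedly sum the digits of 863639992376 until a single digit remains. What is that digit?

8+6+3+6+3+9+9+9+2+3+7+6 = 71
7+1 = 8

8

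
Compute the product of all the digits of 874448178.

8×7×4×4×4×8×1×7×8 = 1605632

1605632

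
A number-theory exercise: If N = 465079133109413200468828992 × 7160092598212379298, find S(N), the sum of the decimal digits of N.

189

465079133109413200468828992 × 7160092598212379298 = 3330009658559739360604578328054504388203007616
Sum of its 46 digits: 189.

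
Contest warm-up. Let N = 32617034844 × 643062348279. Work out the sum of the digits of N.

99

32617034844 × 643062348279 = 20974787020680606433476
Sum of its 23 digits: 99.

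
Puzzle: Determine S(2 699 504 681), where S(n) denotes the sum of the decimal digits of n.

2+6+9+9+5+0+4+6+8+1 = 50

50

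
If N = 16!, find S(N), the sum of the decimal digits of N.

16! = 20922789888000
Sum of its 14 digits: 63.

63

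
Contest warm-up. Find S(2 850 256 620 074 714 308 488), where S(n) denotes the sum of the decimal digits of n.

2+8+5+0+2+5+6+6+2+0+0+7+4+7+1+4+3+0+8+4+8+8 = 90

90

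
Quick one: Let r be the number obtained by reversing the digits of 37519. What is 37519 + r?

Reverse of 37519 is 91573.
37519 + 91573 = 129092

129092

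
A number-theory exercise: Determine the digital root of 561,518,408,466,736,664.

5

5+6+1+5+1+8+4+0+8+4+6+6+7+3+6+6+6+4 = 86
8+6 = 14
1+4 = 5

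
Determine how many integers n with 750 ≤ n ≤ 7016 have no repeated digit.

The integers in [750, 7016] that have no repeated digit: 750, 751, 752, 753, 754, 756, …, 7015, 7016.
3205 qualify.

3205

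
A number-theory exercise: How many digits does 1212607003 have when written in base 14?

1212607003 in base 14 is B709225D, which has 8 digits.

8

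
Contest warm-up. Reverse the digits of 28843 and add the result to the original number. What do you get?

63725

Reverse of 28843 is 34882.
28843 + 34882 = 63725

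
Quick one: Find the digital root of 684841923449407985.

6+8+4+8+4+1+9+2+3+4+4+9+4+0+7+9+8+5 = 95
9+5 = 14
1+4 = 5
(Equivalently, 684841923449407985 mod 9 = 5.)

5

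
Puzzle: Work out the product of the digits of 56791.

1890

5×6×7×9×1 = 1890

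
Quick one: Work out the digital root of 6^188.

The digital root of n equals n mod 9 (or 9 when 9 | n), so we need 6^188 mod 9.
6^188 ≡ 0 (mod 9), so the digital root is 9.

9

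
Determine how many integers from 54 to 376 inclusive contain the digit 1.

140

The integers in [54, 376] that contain the digit 1: 61, 71, 81, 91, 100, 101, …, 361, 371.
140 qualify.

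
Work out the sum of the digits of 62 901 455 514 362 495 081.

6+2+9+0+1+4+5+5+5+1+4+3+6+2+4+9+5+0+8+1 = 80

80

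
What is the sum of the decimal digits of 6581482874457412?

6+5+8+1+4+8+2+8+7+4+4+5+7+4+1+2 = 76

76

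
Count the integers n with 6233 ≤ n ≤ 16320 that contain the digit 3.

The integers in [6233, 16320] that contain the digit 3: 6233, 6234, 6235, 6236, 6237, 6238, …, 16319, 16320.
3473 qualify.

3473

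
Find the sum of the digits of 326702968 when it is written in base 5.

326702968 in base 5 is 1132113443333.
Digit sum: 1+1+3+2+1+1+3+4+4+3+3+3+3 = 32.

32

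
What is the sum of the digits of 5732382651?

5+7+3+2+3+8+2+6+5+1 = 42

42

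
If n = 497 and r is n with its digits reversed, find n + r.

Reverse of 497 is 794.
497 + 794 = 1291

1291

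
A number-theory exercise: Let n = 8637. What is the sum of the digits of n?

24

8+6+3+7 = 24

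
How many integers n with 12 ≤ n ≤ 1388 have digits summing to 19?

54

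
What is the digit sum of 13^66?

325

13^66 = 33133037516798621392881499511582656606724154320695568102640872889340074409
Sum of its 74 digits: 325.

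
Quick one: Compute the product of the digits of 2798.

1008

2×7×9×8 = 1008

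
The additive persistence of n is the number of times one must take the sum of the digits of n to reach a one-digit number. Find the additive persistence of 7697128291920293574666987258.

7697128291920293574666987258 → 150 → 6 (2 steps)

2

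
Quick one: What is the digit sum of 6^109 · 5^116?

279

6^109 · 5^116 = 7925137297318889866242706575919315242652798715270064843750000000000000000000000000000000000000000000000000000000000000000000000000000000000000000000000000000000000000
Sum of its 166 digits: 279.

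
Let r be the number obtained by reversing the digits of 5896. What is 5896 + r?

Reverse of 5896 is 6985.
5896 + 6985 = 12881

12881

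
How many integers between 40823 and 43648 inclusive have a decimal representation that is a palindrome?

28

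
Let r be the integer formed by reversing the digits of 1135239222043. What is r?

Reversing 1135239222043 gives 3402229325311.

3402229325311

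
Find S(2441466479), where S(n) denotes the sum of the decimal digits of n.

2+4+4+1+4+6+6+4+7+9 = 47

47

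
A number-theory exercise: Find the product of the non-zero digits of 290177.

2×9×1×7×7 = 882

882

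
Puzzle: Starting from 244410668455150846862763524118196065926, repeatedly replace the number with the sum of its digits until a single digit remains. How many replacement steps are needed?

244410668455150846862763524118196065926 → 170 → 8 (2 steps)

2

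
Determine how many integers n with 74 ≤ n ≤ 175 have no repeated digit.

The integers in [74, 175] that have no repeated digit: 74, 75, 76, 78, 79, 80, …, 174, 175.
76 qualify.

76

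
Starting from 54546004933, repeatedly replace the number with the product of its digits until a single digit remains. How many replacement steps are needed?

1

54546004933 → 0 (1 step)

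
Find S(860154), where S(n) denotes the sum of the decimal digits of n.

24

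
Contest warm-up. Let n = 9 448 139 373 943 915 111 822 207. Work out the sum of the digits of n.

9+4+4+8+1+3+9+3+7+3+9+4+3+9+1+5+1+1+1+8+2+2+2+0+7 = 106

106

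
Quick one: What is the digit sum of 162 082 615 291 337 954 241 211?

85

1+6+2+0+8+2+6+1+5+2+9+1+3+3+7+9+5+4+2+4+1+2+1+1 = 85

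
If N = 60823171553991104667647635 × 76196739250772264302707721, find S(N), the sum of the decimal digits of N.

60823171553991104667647635 × 76196739250772264302707721 = 4634527343304449063348819786529905731411718021889835
Sum of its 52 digits: 235.

235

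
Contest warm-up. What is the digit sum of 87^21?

87^21 = 53691347665120761247143202316447077077687
Sum of its 41 digits: 171.

171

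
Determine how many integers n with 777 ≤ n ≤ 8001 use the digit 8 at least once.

2030

The integers in [777, 8001] that use the digit 8 at least once: 778, 780, 781, 782, 783, 784, …, 8000, 8001.
2030 qualify.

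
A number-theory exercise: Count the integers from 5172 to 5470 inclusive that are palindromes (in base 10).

The integers in [5172, 5470] that are palindromes (in base 10): 5225, 5335, 5445.
3 qualify.

3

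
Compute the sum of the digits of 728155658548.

64

7+2+8+1+5+5+6+5+8+5+4+8 = 64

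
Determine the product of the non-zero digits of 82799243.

8×2×7×9×9×2×4×3 = 217728

217728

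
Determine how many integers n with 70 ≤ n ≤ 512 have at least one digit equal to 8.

The integers in [70, 512] that have at least one digit equal to 8: 78, 80, 81, 82, 83, 84, …, 498, 508.
89 qualify.

89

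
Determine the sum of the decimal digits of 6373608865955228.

6+3+7+3+6+0+8+8+6+5+9+5+5+2+2+8 = 83

83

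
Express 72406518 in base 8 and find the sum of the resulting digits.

37

72406518 in base 8 is 424152766.
Digit sum: 4+2+4+1+5+2+7+6+6 = 37.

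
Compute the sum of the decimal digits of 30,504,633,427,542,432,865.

3+0+5+0+4+6+3+3+4+2+7+5+4+2+4+3+2+8+6+5 = 76

76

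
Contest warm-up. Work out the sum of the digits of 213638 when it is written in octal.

19

213638 in base 8 is 641206.
Digit sum: 6+4+1+2+0+6 = 19.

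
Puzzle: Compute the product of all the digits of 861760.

0

8×6×1×7×6×0 = 0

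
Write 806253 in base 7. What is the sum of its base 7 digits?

806253 in base 7 is 6565410.
Digit sum: 6+5+6+5+4+1+0 = 27.

27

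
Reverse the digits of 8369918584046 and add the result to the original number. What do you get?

14774776783684

Reverse of 8369918584046 is 6404858199638.
8369918584046 + 6404858199638 = 14774776783684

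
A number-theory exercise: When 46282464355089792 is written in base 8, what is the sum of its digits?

46282464355089792 in base 8 is 2443332376715576600.
Digit sum: 2+4+4+3+3+3+2+3+7+6+7+1+5+5+7+6+6+0+0 = 74.

74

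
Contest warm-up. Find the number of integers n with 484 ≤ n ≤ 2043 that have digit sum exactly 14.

117

The integers in [484, 2043] that have digit sum exactly 14: 491, 509, 518, 527, 536, 545, …, 1940, 2039.
117 qualify.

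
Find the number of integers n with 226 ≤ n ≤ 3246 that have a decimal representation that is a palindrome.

100

The integers in [226, 3246] that have a decimal representation that is a palindrome: 232, 242, 252, 262, 272, 282, …, 3113, 3223.
100 qualify.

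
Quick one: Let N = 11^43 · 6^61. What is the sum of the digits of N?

405

11^43 · 6^61 = 176649224503260030016249528243440997618859702812281477693537337446181870506340677275338407936
Sum of its 93 digits: 405.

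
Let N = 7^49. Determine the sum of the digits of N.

7^49 = 256923577521058878088611477224235621321607
Sum of its 42 digits: 178.

178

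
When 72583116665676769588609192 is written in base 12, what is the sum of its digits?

72583116665676769588609192 in base 12 is AB58751435B390234B100834.
Digit sum: 10+11+5+8+7+5+1+4+3+5+11+3+9+0+2+3+4+11+1+0+0+8+3+4 = 118.

118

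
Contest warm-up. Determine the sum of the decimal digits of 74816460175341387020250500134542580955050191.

7+4+8+1+6+4+6+0+1+7+5+3+4+1+3+8+7+0+2+0+2+5+0+5+0+0+1+3+4+5+4+2+5+8+0+9+5+5+0+5+0+1+9+1 = 156

156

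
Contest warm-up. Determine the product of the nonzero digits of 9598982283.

9×5×9×8×9×8×2×2×8×3 = 22394880

22394880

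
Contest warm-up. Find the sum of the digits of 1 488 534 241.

40

1+4+8+8+5+3+4+2+4+1 = 40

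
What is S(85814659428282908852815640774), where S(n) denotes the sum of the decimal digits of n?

146

8+5+8+1+4+6+5+9+4+2+8+2+8+2+9+0+8+8+5+2+8+1+5+6+4+0+7+7+4 = 146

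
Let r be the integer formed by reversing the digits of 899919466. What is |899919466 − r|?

Reverse of 899919466 is 664919998.
|899919466 − 664919998| = 234999468

234999468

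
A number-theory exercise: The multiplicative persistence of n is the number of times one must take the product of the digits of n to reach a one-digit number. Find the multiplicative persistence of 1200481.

1

1200481 → 0 (1 step)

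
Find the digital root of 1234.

1

1+2+3+4 = 10
1+0 = 1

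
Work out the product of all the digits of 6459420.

0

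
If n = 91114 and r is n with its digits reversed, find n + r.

132233

Reverse of 91114 is 41119.
91114 + 41119 = 132233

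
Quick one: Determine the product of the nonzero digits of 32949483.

3×2×9×4×9×4×8×3 = 186624

186624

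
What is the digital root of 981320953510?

9+8+1+3+2+0+9+5+3+5+1+0 = 46
4+6 = 10
1+0 = 1

1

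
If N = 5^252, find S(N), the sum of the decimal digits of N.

5^252 = 138178696881511114006181629804806393137856005830980502160379255522697468850598832927544120055556611624968756703138394617551921583149311147098448060432929196394979953765869140625
Sum of its 177 digits: 802.

802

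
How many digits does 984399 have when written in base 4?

10

984399 in base 4 is 3300111033, which has 10 digits.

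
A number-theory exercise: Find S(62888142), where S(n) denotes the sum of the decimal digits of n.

39

6+2+8+8+8+1+4+2 = 39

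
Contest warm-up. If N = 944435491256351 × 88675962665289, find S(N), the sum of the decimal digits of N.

120

944435491256351 × 88675962665289 = 83748726362422057077108500439
Sum of its 29 digits: 120.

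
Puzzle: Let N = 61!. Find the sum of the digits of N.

315

61! = 507580213877224798800856812176625227226004528988036003099405939480985600000000000000
Sum of its 84 digits: 315.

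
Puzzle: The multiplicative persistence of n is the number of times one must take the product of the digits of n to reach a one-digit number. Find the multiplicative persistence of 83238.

3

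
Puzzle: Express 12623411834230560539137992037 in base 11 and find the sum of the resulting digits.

157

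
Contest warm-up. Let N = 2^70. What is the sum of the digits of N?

70

2^70 = 1180591620717411303424
Sum of its 22 digits: 70.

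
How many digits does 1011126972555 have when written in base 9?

13

1011126972555 in base 9 is 3518804705280, which has 13 digits.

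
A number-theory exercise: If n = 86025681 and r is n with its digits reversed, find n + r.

Reverse of 86025681 is 18652068.
86025681 + 18652068 = 104677749

104677749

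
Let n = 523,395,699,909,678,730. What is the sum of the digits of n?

100

5+2+3+3+9+5+6+9+9+9+0+9+6+7+8+7+3+0 = 100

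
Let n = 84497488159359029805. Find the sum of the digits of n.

108

8+4+4+9+7+4+8+8+1+5+9+3+5+9+0+2+9+8+0+5 = 108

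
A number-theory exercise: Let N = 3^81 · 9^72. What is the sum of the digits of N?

3^81 · 9^72 = 225051707283248404043264398919956893908530667320312401148007480414880605588527456387252533530387658761101443
Sum of its 108 digits: 450.

450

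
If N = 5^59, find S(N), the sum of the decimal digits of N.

191

5^59 = 173472347597680709441192448139190673828125
Sum of its 42 digits: 191.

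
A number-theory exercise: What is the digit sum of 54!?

261

54! = 230843697339241380472092742683027581083278564571807941132288000000000000
Sum of its 72 digits: 261.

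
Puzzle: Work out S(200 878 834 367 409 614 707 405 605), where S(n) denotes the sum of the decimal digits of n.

114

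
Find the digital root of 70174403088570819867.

3

7+0+1+7+4+4+0+3+0+8+8+5+7+0+8+1+9+8+6+7 = 93
9+3 = 12
1+2 = 3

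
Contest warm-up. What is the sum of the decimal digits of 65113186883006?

56

6+5+1+1+3+1+8+6+8+8+3+0+0+6 = 56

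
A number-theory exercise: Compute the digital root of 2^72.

1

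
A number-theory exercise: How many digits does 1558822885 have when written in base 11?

1558822885 in base 11 is 72AA07784, which has 9 digits.

9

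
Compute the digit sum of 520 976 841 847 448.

77

5+2+0+9+7+6+8+4+1+8+4+7+4+4+8 = 77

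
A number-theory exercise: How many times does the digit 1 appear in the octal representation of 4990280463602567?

4

4990280463602567 in base 8 is 215652106627151607.
The digit 1 appears 4 times.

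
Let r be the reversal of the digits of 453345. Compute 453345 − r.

Reverse of 453345 is 543354.
453345 − 543354 = -90009

-90009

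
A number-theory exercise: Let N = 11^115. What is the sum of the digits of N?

533

11^115 = 575650376699493092116910832557350440914414697810613021650562728749427805118552303105583691119513951096273888597975761651
Sum of its 120 digits: 533.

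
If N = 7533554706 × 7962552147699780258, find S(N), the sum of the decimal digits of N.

135

7533554706 × 7962552147699780258 = 59986322204074086637821794148
Sum of its 29 digits: 135.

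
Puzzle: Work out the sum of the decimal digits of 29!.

29! = 8841761993739701954543616000000
Sum of its 31 digits: 126.

126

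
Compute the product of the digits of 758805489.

0

7×5×8×8×0×5×4×8×9 = 0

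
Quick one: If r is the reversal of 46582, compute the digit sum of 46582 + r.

23

Reversal of 46582 is 28564; 46582 + 28564 = 75146.
Digit sum of 75146: 7+5+1+4+6 = 23.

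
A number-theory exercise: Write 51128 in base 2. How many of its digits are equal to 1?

51128 in base 2 is 1100011110111000.
The digit 1 appears 9 times.

9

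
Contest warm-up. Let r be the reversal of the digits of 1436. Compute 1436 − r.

-4905

Reverse of 1436 is 6341.
1436 − 6341 = -4905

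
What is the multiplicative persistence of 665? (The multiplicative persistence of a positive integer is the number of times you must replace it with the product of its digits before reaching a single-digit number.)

2

665 → 180 → 0 (2 steps)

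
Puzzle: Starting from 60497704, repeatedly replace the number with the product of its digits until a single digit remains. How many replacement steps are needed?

1

60497704 → 0 (1 step)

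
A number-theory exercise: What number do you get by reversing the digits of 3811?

Reversing 3811 gives 1183.

1183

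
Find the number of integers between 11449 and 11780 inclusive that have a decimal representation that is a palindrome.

3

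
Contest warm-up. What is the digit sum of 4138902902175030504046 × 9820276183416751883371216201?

238

4138902902175030504046 × 9820276183416751883371216201 = 40645169595703926535753455506214899079389071249246
Sum of its 50 digits: 238.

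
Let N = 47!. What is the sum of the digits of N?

47! = 258623241511168180642964355153611979969197632389120000000000
Sum of its 60 digits: 225.

225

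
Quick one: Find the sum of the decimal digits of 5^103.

338

5^103 = 986076131526264756764660706603482787091508043886278755962848663330078125
Sum of its 72 digits: 338.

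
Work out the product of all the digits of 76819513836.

6531840

7×6×8×1×9×5×1×3×8×3×6 = 6531840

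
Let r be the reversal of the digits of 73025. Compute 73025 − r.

Reverse of 73025 is 52037.
73025 − 52037 = 20988

20988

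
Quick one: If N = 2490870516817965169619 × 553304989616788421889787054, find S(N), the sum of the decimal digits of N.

218

2490870516817965169619 × 553304989616788421889787054 = 1378211085444728628378374949648214864148900312426
Sum of its 49 digits: 218.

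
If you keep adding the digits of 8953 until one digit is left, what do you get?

7

8+9+5+3 = 25
2+5 = 7
(Equivalently, 8953 mod 9 = 7.)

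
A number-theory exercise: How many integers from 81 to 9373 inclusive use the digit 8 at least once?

The integers in [81, 9373] that use the digit 8 at least once: 81, 82, 83, 84, 85, 86, …, 9358, 9368.
3223 qualify.

3223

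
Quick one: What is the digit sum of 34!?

34! = 295232799039604140847618609643520000000
Sum of its 39 digits: 144.

144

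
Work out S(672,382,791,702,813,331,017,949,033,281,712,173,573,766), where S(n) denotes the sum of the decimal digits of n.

6+7+2+3+8+2+7+9+1+7+0+2+8+1+3+3+3+1+0+1+7+9+4+9+0+3+3+2+8+1+7+1+2+1+7+3+5+7+3+7+6+6 = 175

175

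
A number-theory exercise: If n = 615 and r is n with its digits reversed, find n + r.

1131

Reverse of 615 is 516.
615 + 516 = 1131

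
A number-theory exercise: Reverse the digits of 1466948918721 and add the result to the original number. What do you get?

2745147415362

Reverse of 1466948918721 is 1278198496641.
1466948918721 + 1278198496641 = 2745147415362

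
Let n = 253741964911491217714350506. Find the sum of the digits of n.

107

2+5+3+7+4+1+9+6+4+9+1+1+4+9+1+2+1+7+7+1+4+3+5+0+5+0+6 = 107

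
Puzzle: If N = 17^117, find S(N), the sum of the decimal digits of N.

665

17^117 = 917326207544770037087022879737265899616717956020646972867917933945514265458822199400068265195721466033755428917968662800632078450845053225380177
Sum of its 144 digits: 665.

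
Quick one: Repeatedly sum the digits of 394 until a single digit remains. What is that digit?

3+9+4 = 16
1+6 = 7

7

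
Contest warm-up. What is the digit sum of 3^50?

3^50 = 717897987691852588770249
Sum of its 24 digits: 144.

144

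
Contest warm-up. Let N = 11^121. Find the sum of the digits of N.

11^121 = 1019799756996130681763726671436132304456781416468067415248292558306065071863627636642030949423377254718066066358518538286207211
Sum of its 127 digits: 560.

560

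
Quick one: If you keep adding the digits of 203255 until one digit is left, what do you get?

8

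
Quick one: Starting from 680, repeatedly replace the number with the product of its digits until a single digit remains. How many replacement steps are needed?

680 → 0 (1 step)

1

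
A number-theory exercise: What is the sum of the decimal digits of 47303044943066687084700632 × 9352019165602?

182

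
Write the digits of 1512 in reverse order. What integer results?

2151

Reversing 1512 gives 2151.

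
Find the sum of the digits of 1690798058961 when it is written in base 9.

1690798058961 in base 9 is 5878217753156.
Digit sum: 5+8+7+8+2+1+7+7+5+3+1+5+6 = 65.

65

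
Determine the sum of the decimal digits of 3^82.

198

3^82 = 1330279464729113309844748891857449678409
Sum of its 40 digits: 198.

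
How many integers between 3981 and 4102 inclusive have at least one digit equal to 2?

The integers in [3981, 4102] that have at least one digit equal to 2: 3982, 3992, 4002, 4012, 4020, 4021, …, 4092, 4102.
22 qualify.

22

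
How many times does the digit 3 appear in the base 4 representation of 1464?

1

1464 in base 4 is 112320.
The digit 3 appears 1 time.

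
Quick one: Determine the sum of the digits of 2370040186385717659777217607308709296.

2+3+7+0+0+4+0+1+8+6+3+8+5+7+1+7+6+5+9+7+7+7+2+1+7+6+0+7+3+0+8+7+0+9+2+9+6 = 170

170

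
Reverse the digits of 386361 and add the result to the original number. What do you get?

550044

Reverse of 386361 is 163683.
386361 + 163683 = 550044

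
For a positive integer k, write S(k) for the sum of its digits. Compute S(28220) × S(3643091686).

S(28220) = 2+8+2+2+0 = 14.
S(3643091686) = 3+6+4+3+0+9+1+6+8+6 = 46.
14 · 46 = 644.

644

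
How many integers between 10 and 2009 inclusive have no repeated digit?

1233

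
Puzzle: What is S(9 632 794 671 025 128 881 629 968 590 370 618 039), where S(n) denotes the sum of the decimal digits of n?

180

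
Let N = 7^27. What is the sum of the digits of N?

7^27 = 65712362363534280139543
Sum of its 23 digits: 91.

91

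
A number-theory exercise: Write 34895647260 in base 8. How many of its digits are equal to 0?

2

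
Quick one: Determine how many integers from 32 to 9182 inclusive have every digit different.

4848

The integers in [32, 9182] that have every digit different: 32, 34, 35, 36, 37, 38, …, 9180, 9182.
4848 qualify.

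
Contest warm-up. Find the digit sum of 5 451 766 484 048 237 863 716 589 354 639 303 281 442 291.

196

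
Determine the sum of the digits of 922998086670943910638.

109

9+2+2+9+9+8+0+8+6+6+7+0+9+4+3+9+1+0+6+3+8 = 109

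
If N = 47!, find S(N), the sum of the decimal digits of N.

225

47! = 258623241511168180642964355153611979969197632389120000000000
Sum of its 60 digits: 225.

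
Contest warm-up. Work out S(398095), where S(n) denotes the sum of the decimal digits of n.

3+9+8+0+9+5 = 34

34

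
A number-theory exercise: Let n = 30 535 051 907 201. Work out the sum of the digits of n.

3+0+5+3+5+0+5+1+9+0+7+2+0+1 = 41

41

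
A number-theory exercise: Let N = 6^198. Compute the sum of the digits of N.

630

6^198 = 11856256217000761133249302542188159231749687370958039708207752192642025820822770528307559426132141591578133762963225828637624034458822090066222655331106816
Sum of its 155 digits: 630.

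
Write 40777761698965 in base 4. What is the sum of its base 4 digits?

19

40777761698965 in base 4 is 21101121100000003102111.
Digit sum: 2+1+1+0+1+1+2+1+1+0+0+0+0+0+0+0+3+1+0+2+1+1+1 = 19.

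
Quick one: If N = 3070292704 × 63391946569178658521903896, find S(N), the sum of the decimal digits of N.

163

3070292704 × 63391946569178658521903896 = 194631831043707066532308956077974784
Sum of its 36 digits: 163.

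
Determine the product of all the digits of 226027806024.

2×2×6×0×2×7×8×0×6×0×2×4 = 0

0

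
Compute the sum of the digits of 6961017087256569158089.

109

6+9+6+1+0+1+7+0+8+7+2+5+6+5+6+9+1+5+8+0+8+9 = 109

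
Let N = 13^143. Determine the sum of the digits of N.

13^143 = 1967430410041650091443525587580757638331874886165662214359300472304428646336318566736072149273342180249514229846518030518302781610015960747337675706985774587397
Sum of its 160 digits: 691.

691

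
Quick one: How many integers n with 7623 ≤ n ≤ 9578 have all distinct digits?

The integers in [7623, 9578] that have all distinct digits: 7623, 7624, 7625, 7628, 7629, 7630, …, 9576, 9578.
985 qualify.

985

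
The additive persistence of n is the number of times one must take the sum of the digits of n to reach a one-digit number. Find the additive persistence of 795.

795 → 21 → 3 (2 steps)

2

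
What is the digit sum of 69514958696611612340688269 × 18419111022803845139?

220

69514958696611612340688269 × 18419111022803845139 = 1280403741978512964553619534955015594949974391
Sum of its 46 digits: 220.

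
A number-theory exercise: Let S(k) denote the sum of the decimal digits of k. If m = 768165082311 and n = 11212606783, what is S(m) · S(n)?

1776

S(768165082311) = 7+6+8+1+6+5+0+8+2+3+1+1 = 48.
S(11212606783) = 1+1+2+1+2+6+0+6+7+8+3 = 37.
48 · 37 = 1776.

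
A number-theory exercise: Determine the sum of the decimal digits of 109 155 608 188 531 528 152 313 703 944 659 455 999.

1+0+9+1+5+5+6+0+8+1+8+8+5+3+1+5+2+8+1+5+2+3+1+3+7+0+3+9+4+4+6+5+9+4+5+5+9+9+9 = 179

179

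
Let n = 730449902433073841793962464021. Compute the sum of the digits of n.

124

7+3+0+4+4+9+9+0+2+4+3+3+0+7+3+8+4+1+7+9+3+9+6+2+4+6+4+0+2+1 = 124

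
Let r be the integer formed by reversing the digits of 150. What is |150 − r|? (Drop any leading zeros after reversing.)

Reverse of 150 is 51.
|150 − 51| = 99

99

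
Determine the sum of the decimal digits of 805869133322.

50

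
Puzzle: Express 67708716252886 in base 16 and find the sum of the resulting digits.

67708716252886 in base 16 is 3D94A9FAFED6.
Digit sum: 3+13+9+4+10+9+15+10+15+14+13+6 = 121.

121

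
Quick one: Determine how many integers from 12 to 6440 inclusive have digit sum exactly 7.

The integers in [12, 6440] that have digit sum exactly 7: 16, 25, 34, 43, 52, 61, …, 6010, 6100.
118 qualify.

118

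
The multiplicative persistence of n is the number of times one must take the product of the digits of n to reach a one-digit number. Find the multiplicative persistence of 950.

1

950 → 0 (1 step)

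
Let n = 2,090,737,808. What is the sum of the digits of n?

44

2+0+9+0+7+3+7+8+0+8 = 44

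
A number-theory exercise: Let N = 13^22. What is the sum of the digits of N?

13^22 = 3211838877954855105157369
Sum of its 25 digits: 121.

121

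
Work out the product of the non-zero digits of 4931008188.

55296

4×9×3×1×8×1×8×8 = 55296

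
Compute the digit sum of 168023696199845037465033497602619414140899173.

203

1+6+8+0+2+3+6+9+6+1+9+9+8+4+5+0+3+7+4+6+5+0+3+3+4+9+7+6+0+2+6+1+9+4+1+4+1+4+0+8+9+9+1+7+3 = 203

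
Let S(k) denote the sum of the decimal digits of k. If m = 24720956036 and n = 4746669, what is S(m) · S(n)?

1848

S(24720956036) = 2+4+7+2+0+9+5+6+0+3+6 = 44.
S(4746669) = 4+7+4+6+6+6+9 = 42.
44 · 42 = 1848.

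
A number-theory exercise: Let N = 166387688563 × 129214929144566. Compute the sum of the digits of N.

166387688563 × 129214929144566 = 21499773388196159611798658
Sum of its 26 digits: 143.

143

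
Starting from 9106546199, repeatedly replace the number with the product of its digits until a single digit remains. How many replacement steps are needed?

1

9106546199 → 0 (1 step)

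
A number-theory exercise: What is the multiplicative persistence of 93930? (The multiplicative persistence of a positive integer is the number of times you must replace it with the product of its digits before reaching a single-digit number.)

1

93930 → 0 (1 step)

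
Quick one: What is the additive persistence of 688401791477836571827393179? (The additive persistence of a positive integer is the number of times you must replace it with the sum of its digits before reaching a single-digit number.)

2

688401791477836571827393179 → 141 → 6 (2 steps)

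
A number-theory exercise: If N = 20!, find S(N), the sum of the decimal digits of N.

20! = 2432902008176640000
Sum of its 19 digits: 54.

54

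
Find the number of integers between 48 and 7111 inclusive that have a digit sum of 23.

266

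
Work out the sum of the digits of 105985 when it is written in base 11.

105985 in base 11 is 726A0.
Digit sum: 7+2+6+10+0 = 25.

25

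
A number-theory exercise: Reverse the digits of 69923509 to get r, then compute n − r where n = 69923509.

-20609487

Reverse of 69923509 is 90532996.
69923509 − 90532996 = -20609487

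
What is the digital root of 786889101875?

5

7+8+6+8+8+9+1+0+1+8+7+5 = 68
6+8 = 14
1+4 = 5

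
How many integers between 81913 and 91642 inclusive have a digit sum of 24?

The integers in [81913, 91642] that have a digit sum of 24: 81915, 81924, 81933, 81942, 81951, 81960, …, 91626, 91635.
619 qualify.

619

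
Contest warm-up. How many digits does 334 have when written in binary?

9

334 in base 2 is 101001110, which has 9 digits.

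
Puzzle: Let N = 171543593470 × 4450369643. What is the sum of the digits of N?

171543593470 × 4450369643 = 763432400830021031210
Sum of its 21 digits: 50.

50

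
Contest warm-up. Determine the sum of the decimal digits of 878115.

8+7+8+1+1+5 = 30

30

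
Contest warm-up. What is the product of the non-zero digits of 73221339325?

7×3×2×2×1×3×3×9×3×2×5 = 204120

204120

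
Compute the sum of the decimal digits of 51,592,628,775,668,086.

91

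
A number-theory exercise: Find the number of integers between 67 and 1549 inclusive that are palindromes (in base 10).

98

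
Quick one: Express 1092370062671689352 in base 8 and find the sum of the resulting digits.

61

1092370062671689352 in base 8 is 74507014431464233210.
Digit sum: 7+4+5+0+7+0+1+4+4+3+1+4+6+4+2+3+3+2+1+0 = 61.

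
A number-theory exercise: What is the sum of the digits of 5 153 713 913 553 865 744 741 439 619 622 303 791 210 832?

178

5+1+5+3+7+1+3+9+1+3+5+5+3+8+6+5+7+4+4+7+4+1+4+3+9+6+1+9+6+2+2+3+0+3+7+9+1+2+1+0+8+3+2 = 178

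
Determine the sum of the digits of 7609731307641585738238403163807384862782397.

7+6+0+9+7+3+1+3+0+7+6+4+1+5+8+5+7+3+8+2+3+8+4+0+3+1+6+3+8+0+7+3+8+4+8+6+2+7+8+2+3+9+7 = 202

202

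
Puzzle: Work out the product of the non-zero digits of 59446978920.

39191040

5×9×4×4×6×9×7×8×9×2 = 39191040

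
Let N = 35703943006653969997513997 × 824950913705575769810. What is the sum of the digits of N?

193

35703943006653969997513997 × 824950913705575769810 = 29454000406230994696696020388717843219525030570
Sum of its 47 digits: 193.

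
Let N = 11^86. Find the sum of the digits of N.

454

11^86 = 362886593255124255194791477358808981270609809471944990809879058292055075790399576845456361
Sum of its 90 digits: 454.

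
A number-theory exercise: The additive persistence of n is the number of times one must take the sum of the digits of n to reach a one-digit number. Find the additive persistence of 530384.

530384 → 23 → 5 (2 steps)

2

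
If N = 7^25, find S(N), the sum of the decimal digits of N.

7^25 = 1341068619663964900807
Sum of its 22 digits: 97.

97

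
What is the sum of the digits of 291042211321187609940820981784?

119

2+9+1+0+4+2+2+1+1+3+2+1+1+8+7+6+0+9+9+4+0+8+2+0+9+8+1+7+8+4 = 119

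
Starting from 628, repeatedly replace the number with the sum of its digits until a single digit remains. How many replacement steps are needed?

628 → 16 → 7 (2 steps)

2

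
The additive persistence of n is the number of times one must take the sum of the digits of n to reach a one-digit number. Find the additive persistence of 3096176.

3096176 → 32 → 5 (2 steps)

2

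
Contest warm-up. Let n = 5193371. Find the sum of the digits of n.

29

5+1+9+3+3+7+1 = 29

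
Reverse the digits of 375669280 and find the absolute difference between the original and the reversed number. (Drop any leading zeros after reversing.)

292702707

Reverse of 375669280 is 82966573.
|375669280 − 82966573| = 292702707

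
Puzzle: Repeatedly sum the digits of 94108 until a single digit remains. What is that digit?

9+4+1+0+8 = 22
2+2 = 4
(Equivalently, 94108 mod 9 = 4.)

4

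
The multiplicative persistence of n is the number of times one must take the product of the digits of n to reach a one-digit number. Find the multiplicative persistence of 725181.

725181 → 560 → 0 (2 steps)

2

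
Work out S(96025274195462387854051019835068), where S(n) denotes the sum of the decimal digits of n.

143

9+6+0+2+5+2+7+4+1+9+5+4+6+2+3+8+7+8+5+4+0+5+1+0+1+9+8+3+5+0+6+8 = 143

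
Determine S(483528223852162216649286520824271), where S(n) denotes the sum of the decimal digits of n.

4+8+3+5+2+8+2+2+3+8+5+2+1+6+2+2+1+6+6+4+9+2+8+6+5+2+0+8+2+4+2+7+1 = 136

136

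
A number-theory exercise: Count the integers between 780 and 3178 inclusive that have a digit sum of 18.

160

The integers in [780, 3178] that have a digit sum of 18: 783, 792, 819, 828, 837, 846, …, 3168, 3177.
160 qualify.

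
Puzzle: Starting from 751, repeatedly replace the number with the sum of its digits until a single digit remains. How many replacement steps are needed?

751 → 13 → 4 (2 steps)

2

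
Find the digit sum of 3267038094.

42

3+2+6+7+0+3+8+0+9+4 = 42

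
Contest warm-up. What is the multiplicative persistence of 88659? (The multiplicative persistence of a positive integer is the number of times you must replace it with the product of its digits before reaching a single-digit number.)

88659 → 17280 → 0 (2 steps)

2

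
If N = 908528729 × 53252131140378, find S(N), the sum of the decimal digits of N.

908528729 × 53252131140378 = 48381091021508944919562
Sum of its 23 digits: 99.

99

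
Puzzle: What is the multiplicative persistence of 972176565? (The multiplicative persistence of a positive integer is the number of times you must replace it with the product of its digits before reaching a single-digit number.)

2

972176565 → 793800 → 0 (2 steps)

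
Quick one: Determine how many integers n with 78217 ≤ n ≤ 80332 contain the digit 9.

1292

The integers in [78217, 80332] that contain the digit 9: 78219, 78229, 78239, 78249, 78259, 78269, …, 80319, 80329.
1292 qualify.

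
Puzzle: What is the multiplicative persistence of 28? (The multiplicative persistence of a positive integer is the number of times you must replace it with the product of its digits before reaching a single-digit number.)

28 → 16 → 6 (2 steps)

2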